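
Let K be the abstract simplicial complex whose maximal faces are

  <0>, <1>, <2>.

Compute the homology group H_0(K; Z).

Fix the vertex order 0 < 1 < 2 and write every simplex with vertices in increasing order. Then dim K = 0 and the simplices of K are:

  0-simplices (3): [0], [1], [2]

Hence C_0 ≅ Z^3.

From H_k ≅ ker(∂_k) / im(∂_{k+1}) we obtain:

  H_0: rank C_0 − rank ∂_1 = 3 − 0 = 3, and there is no ∂_1, so H_0 ≅ Z^3.

H_0 ≅ Z^3.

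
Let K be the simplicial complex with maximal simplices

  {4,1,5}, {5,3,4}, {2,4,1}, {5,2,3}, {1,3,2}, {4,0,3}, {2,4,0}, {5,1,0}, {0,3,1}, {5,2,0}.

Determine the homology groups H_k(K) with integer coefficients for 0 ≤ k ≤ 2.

H_0 = Z,  H_1 = Z/2,  H_2 = 0.

We work with the vertex ordering 0 < 1 < 2 < 3 < 4 < 5. The simplices of K, each written with vertices in increasing order, are:

  0-simplices (6): [0], [1], [2], [3], [4], [5]
  1-simplices (15): [0,1], [0,2], [0,3], [0,4], [0,5], [1,2], [1,3], [1,4], [1,5], [2,3], [2,4], [2,5], [3,4], [3,5], [4,5]
  2-simplices (10): [0,1,3], [0,1,5], [0,2,4], [0,2,5], [0,3,4], [1,2,3], [1,2,4], [1,4,5], [2,3,5], [3,4,5]

so the chain groups are C_0 ≅ Z^6, C_1 ≅ Z^15, C_2 ≅ Z^10.

∂_1: C_1 → C_0 maps an edge to its endpoints' difference, ∂[p,q] = q − p.
As a 6×15 matrix over Z this has rank 5, with invariant factors (1,1,1,1,1).

Boundary ∂_2: C_2 → C_1 acts by ∂[p,q,r] = [q,r] − [p,r] + [p,q]. For instance
  ∂[3,4,5] = [4,5] − [3,5] + [3,4],
  ∂[0,3,4] = [3,4] − [0,4] + [0,3].
The resulting 15×10 matrix has rank 10, and its Smith normal form has invariant factors (1,1,1,1,1,1,1,1,1,2).

Computing H_k = (kernel of ∂_k) / (image of ∂_{k+1}):

  H_0: rank C_0 − rank ∂_1 = 6 − 5 = 1, and the invariant factors of ∂_1 are all 1, so H_0 ≅ Z.
  H_1: rank ker ∂_1 − rank ∂_2 = (15 − 5) − 10 = 0, and ∂_2 has invariant factor 2 > 1, so H_1 ≅ Z/2.
  H_2: rank ker ∂_2 − rank ∂_3 = (10 − 10) − 0 = 0, and there is no ∂_3, so H_2 ≅ 0.

As a check, the Euler characteristic is 6 − 15 + 10 = 1, which agrees with 1 − 0 + 0 = 1.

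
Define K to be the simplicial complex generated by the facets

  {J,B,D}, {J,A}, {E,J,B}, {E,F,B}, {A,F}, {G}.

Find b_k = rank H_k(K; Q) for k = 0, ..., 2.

b_0 = 2, b_1 = 1, b_2 = 0.

Take the total order A < B < D < E < F < G < J on the vertex set. Then K (dimension 2) consists of the simplices:

  0-simplices (7): A, B, D, E, F, G, J
  1-simplices (9): AF, AJ, BD, BE, BF, BJ, DJ, EF, EJ
  2-simplices (3): BDJ, BEF, BEJ

so the chain groups are C_0 ≅ Z^7, C_1 ≅ Z^9, C_2 ≅ Z^3.

The boundary map ∂_1: C_1 → C_0 is given by ∂[p,q] = [q] − [p].
The resulting 7×9 matrix has rank 5, and its Smith normal form has invariant factors (1,1,1,1,1).

The boundary map ∂_2: C_2 → C_1 maps a triangle to the signed sum of its edges. For instance
  ∂BEF = EF − BF + BE,
  ∂BDJ = DJ − BJ + BD.
As a 9×3 matrix over Z this has rank 3, with invariant factors (1,1,1).

Computing H_k = (kernel of ∂_k) / (image of ∂_{k+1}):

  H_0: rank C_0 − rank ∂_1 = 7 − 5 = 2, and the invariant factors of ∂_1 are all 1, so H_0 = Z^2.
  H_1: rank ker ∂_1 − rank ∂_2 = (9 − 5) − 3 = 1, and the invariant factors of ∂_2 are all 1, so H_1 = Z.
  H_2: rank ker ∂_2 − rank ∂_3 = (3 − 3) − 0 = 0, and there is no ∂_3, so H_2 = 0.

Hence the Betti numbers are b_0 = 2, b_1 = 1, b_2 = 0.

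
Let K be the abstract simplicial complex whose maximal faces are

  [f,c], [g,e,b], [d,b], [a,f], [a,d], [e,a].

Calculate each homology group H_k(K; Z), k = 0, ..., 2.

We work with the vertex ordering a < b < c < d < e < f < g. The simplices of K, each written with vertices in increasing order, are:

  0-simplices (7): a, b, c, d, e, f, g
  1-simplices (8): ad, ae, af, bd, be, bg, cf, eg
  2-simplices (1): beg

so the chain groups are C_0 ≅ Z^7, C_1 ≅ Z^8, C_2 ≅ Z^1.

Boundary ∂_1: C_1 → C_0 is given by ∂[p,q] = [q] − [p]. For instance
  ∂bd = d − b.
As a 7×8 matrix over Z this has rank 6, with invariant factors (1,1,1,1,1,1).

Boundary ∂_2: C_2 → C_1 sends each 2-simplex [p,q,r] to [q,r] − [p,r] + [p,q]. For instance
  ∂beg = eg − bg + be.
This gives a 8×1 integer matrix of rank 1; reducing to Smith normal form yields diagonal entries (1).

Now H_k = ker ∂_k / im ∂_{k+1}, so:

  H_0: rank C_0 − rank ∂_1 = 7 − 6 = 1, and the invariant factors of ∂_1 are all 1, so H_0 = Z.
  H_1: rank ker ∂_1 − rank ∂_2 = (8 − 6) − 1 = 1, and the invariant factors of ∂_2 are all 1, so H_1 = Z.
  H_2: rank ker ∂_2 − rank ∂_3 = (1 − 1) − 0 = 0, and there is no ∂_3, so H_2 = 0.

H_0 = Z,  H_1 = Z,  H_2 = 0.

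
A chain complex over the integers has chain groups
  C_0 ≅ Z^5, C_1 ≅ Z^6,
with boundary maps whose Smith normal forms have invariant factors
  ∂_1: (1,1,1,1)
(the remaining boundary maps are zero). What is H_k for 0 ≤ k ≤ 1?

H_0: b_0 = 5 − 0 − 4 = 1; torsion from ∂_1 factors > 1: none. So H_0 = Z.
H_1: b_1 = 6 − 4 − 0 = 2; torsion from ∂_2 factors > 1: none. So H_1 = Z^2.

H_0 = Z,  H_1 = Z^2.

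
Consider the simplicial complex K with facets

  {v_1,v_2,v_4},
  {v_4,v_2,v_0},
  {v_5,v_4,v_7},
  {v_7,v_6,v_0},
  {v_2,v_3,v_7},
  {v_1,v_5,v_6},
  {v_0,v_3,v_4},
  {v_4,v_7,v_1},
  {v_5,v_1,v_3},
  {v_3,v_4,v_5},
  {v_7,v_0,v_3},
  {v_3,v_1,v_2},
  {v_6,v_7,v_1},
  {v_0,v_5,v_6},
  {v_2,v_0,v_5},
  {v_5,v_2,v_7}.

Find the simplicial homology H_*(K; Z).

Order the vertices as v_0 < v_1 < v_2 < v_3 < v_4 < v_5 < v_6 < v_7. Listing each simplex with vertices in this order, K has dimension 2 with simplices:

  0-simplices (8): [v_0], [v_1], [v_2], [v_3], [v_4], [v_5], [v_6], [v_7]
  1-simplices (24): (24 of them)
  2-simplices (16): (16 of them)

Hence C_0 ≅ Z^8, C_1 ≅ Z^24, C_2 ≅ Z^16.

The boundary map ∂_1: C_1 → C_0 is given by ∂[p,q] = [q] − [p]. For instance
  ∂[v_0,v_3] = [v_3] − [v_0].
The 8×24 boundary matrix has rank 7 and Smith normal form diag(1,1,1,1,1,1,1).

∂_2: C_2 → C_1 maps a triangle to the signed sum of its edges. For instance
  ∂[v_0,v_3,v_7] = [v_3,v_7] − [v_0,v_7] + [v_0,v_3],
  ∂[v_1,v_2,v_4] = [v_2,v_4] − [v_1,v_4] + [v_1,v_2].
The 24×16 boundary matrix has rank 15 and Smith normal form diag(1,1,1,1,1,1,1,1,1,1,1,1,1,1,1).

Reading off H_k = ker ∂_k / im ∂_{k+1}:

  H_0: rank C_0 − rank ∂_1 = 8 − 7 = 1, and the invariant factors of ∂_1 are all 1, so H_0 ≅ Z.
  H_1: rank ker ∂_1 − rank ∂_2 = (24 − 7) − 15 = 2, and the invariant factors of ∂_2 are all 1, so H_1 ≅ Z^2.
  H_2: rank ker ∂_2 − rank ∂_3 = (16 − 15) − 0 = 1, and there is no ∂_3, so H_2 ≅ Z.

H_0 ≅ Z,  H_1 ≅ Z^2,  H_2 ≅ Z.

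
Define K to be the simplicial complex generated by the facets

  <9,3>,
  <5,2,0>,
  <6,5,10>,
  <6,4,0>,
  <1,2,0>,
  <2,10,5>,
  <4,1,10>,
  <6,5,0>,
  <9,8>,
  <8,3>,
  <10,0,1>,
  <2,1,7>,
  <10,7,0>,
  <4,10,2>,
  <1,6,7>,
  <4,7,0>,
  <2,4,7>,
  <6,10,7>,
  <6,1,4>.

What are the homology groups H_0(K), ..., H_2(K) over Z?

H_0 = Z^2,  H_1 = Z^3,  H_2 = Z.

Take the total order 0 < 1 < 2 < 3 < 4 < 5 < 6 < 7 < 8 < 9 < 10 on the vertex set. Then K (dimension 2) consists of the simplices:

  0-simplices (11): [0], [1], [2], [3], [4], [5], [6], [7], [8], [9], [10]
  1-simplices (27): (27 of them)
  2-simplices (16): [0,1,2], [0,1,10], [0,2,5], [0,4,6], [0,4,7], [0,5,6], [0,7,10], [1,2,7], [1,4,6], [1,4,10], [1,6,7], [2,4,7], [2,4,10], [2,5,10], [5,6,10], [6,7,10]

so the chain groups are C_0 ≅ Z^11, C_1 ≅ Z^27, C_2 ≅ Z^16.

∂_1: C_1 → C_0 sends each edge [p,q] (with p < q) to q − p. For instance
  ∂[3,8] = [8] − [3].
As a 11×27 matrix over Z this has rank 9, with invariant factors (1,1,1,1,1,1,1,1,1).

The boundary map ∂_2: C_2 → C_1 maps a triangle to the signed sum of its edges. For instance
  ∂[0,2,5] = [2,5] − [0,5] + [0,2],
  ∂[0,4,6] = [4,6] − [0,6] + [0,4].
As a 27×16 matrix over Z this has rank 15, with invariant factors (1,1,1,1,1,1,1,1,1,1,1,1,1,1,1).

From H_k ≅ ker(∂_k) / im(∂_{k+1}) we obtain:

  H_0: rank C_0 − rank ∂_1 = 11 − 9 = 2, and the invariant factors of ∂_1 are all 1, so H_0 ≅ Z^2.
  H_1: rank ker ∂_1 − rank ∂_2 = (27 − 9) − 15 = 3, and the invariant factors of ∂_2 are all 1, so H_1 ≅ Z^3.
  H_2: rank ker ∂_2 − rank ∂_3 = (16 − 15) − 0 = 1, and there is no ∂_3, so H_2 ≅ Z.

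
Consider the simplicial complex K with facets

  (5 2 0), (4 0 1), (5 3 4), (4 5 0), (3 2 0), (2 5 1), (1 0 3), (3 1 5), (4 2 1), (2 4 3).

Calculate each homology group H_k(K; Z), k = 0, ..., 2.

Order the vertices as 0 < 1 < 2 < 3 < 4 < 5. Listing each simplex with vertices in this order, K has dimension 2 with simplices:

  0-simplices (6): [0], [1], [2], [3], [4], [5]
  1-simplices (15): [0,1], [0,2], [0,3], [0,4], [0,5], [1,2], [1,3], [1,4], [1,5], [2,3], [2,4], [2,5], [3,4], [3,5], [4,5]
  2-simplices (10): [0,1,3], [0,1,4], [0,2,3], [0,2,5], [0,4,5], [1,2,4], [1,2,5], [1,3,5], [2,3,4], [3,4,5]

so the chain groups are C_0 ≅ Z^6, C_1 ≅ Z^15, C_2 ≅ Z^10.

Boundary ∂_1: C_1 → C_0 is given by ∂[p,q] = [q] − [p]. For instance
  ∂[3,4] = [4] − [3].
The 6×15 boundary matrix has rank 5 and Smith normal form diag(1,1,1,1,1).

∂_2: C_2 → C_1 acts by ∂[p,q,r] = [q,r] − [p,r] + [p,q]. For instance
  ∂[1,2,4] = [2,4] − [1,4] + [1,2],
  ∂[0,2,5] = [2,5] − [0,5] + [0,2].
The 15×10 boundary matrix has rank 10 and Smith normal form diag(1,1,1,1,1,1,1,1,1,2).

Computing H_k = (kernel of ∂_k) / (image of ∂_{k+1}):

  H_0: rank C_0 − rank ∂_1 = 6 − 5 = 1, and the invariant factors of ∂_1 are all 1, so H_0 = Z.
  H_1: rank ker ∂_1 − rank ∂_2 = (15 − 5) − 10 = 0, and ∂_2 has invariant factor 2 > 1, so H_1 = Z/2Z.
  H_2: rank ker ∂_2 − rank ∂_3 = (10 − 10) − 0 = 0, and there is no ∂_3, so H_2 = 0.

As a check, the Euler characteristic is 6 − 15 + 10 = 1, which agrees with 1 − 0 + 0 = 1.

H_0 = Z,  H_1 = Z/2Z,  H_2 = 0.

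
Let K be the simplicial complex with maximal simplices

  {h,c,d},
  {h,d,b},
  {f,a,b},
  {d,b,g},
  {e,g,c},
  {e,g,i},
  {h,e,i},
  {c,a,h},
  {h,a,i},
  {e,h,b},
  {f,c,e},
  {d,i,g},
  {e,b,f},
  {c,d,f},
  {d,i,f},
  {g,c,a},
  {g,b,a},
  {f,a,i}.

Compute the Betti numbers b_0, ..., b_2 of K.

Take the total order a < b < c < d < e < f < g < h < i on the vertex set. Then K (dimension 2) consists of the simplices:

  0-simplices (9): a, b, c, d, e, f, g, h, i
  1-simplices (27): ab, ac, af, ag, ah, ai, bd, be, bf, bg, bh, cd, ce, cf, cg, ch, df, dg, dh, di, ef, eg, eh, ei, fi, gi, hi
  2-simplices (18): abf, abg, acg, ach, afi, ahi, bdg, bdh, bef, beh, cdf, cdh, cef, ceg, dfi, dgi, egi, ehi

so the chain groups are C_0 ≅ Z^9, C_1 ≅ Z^27, C_2 ≅ Z^18.

Boundary ∂_1: C_1 → C_0 is given by ∂[p,q] = [q] − [p]. For instance
  ∂ai = i − a.
The resulting 9×27 matrix has rank 8, and its Smith normal form has invariant factors (1,1,1,1,1,1,1,1).

∂_2: C_2 → C_1 maps a triangle to the signed sum of its edges. For instance
  ∂egi = gi − ei + eg,
  ∂ach = ch − ah + ac.
This gives a 27×18 integer matrix of rank 17; reducing to Smith normal form yields diagonal entries (1,1,1,1,1,1,1,1,1,1,1,1,1,1,1,1,1).

From H_k ≅ ker(∂_k) / im(∂_{k+1}) we obtain:

  H_0: rank C_0 − rank ∂_1 = 9 − 8 = 1, and the invariant factors of ∂_1 are all 1, so H_0 ≅ Z.
  H_1: rank ker ∂_1 − rank ∂_2 = (27 − 8) − 17 = 2, and the invariant factors of ∂_2 are all 1, so H_1 ≅ Z^2.
  H_2: rank ker ∂_2 − rank ∂_3 = (18 − 17) − 0 = 1, and there is no ∂_3, so H_2 ≅ Z.

Hence the Betti numbers are b_0 = 1, b_1 = 2, b_2 = 1.

b_0 = 1, b_1 = 2, b_2 = 1.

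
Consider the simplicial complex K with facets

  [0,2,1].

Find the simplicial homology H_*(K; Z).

K has 3 vertices, 3 edges, 1 triangle.
rank ∂_0 = 0, rank ∂_1 = 2 ⇒ b_0 = 3 − 0 − 2 = 1; all invariant factors of ∂_1 are 1 so no torsion. So H_0 ≅ Z.
rank ∂_1 = 2, rank ∂_2 = 1 ⇒ b_1 = 3 − 2 − 1 = 0; all invariant factors of ∂_2 are 1 so no torsion. So H_1 ≅ 0.
rank ∂_2 = 1, rank ∂_3 = 0 ⇒ b_2 = 1 − 1 − 0 = 0. So H_2 ≅ 0.

H_0 ≅ Z,  H_1 = 0,  H_2 = 0.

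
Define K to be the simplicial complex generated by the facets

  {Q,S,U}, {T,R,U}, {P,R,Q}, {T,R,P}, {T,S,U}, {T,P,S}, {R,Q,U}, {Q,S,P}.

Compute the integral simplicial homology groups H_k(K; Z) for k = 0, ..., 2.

We work with the vertex ordering P < Q < R < S < T < U. The simplices of K, each written with vertices in increasing order, are:

  0-simplices (6): P, Q, R, S, T, U
  1-simplices (12): PQ, PR, PS, PT, QR, QS, QU, RT, RU, ST, SU, TU
  2-simplices (8): PQR, PQS, PRT, PST, QRU, QSU, RTU, STU

Hence C_0 ≅ Z^6, C_1 ≅ Z^12, C_2 ≅ Z^8.

∂_1: C_1 → C_0 is given by ∂[p,q] = [q] − [p].
As a 6×12 matrix over Z this has rank 5, with invariant factors (1,1,1,1,1).

∂_2: C_2 → C_1 maps a triangle to the signed sum of its edges. For instance
  ∂PQS = QS − PS + PQ,
  ∂QRU = RU − QU + QR.
The resulting 12×8 matrix has rank 7, and its Smith normal form has invariant factors (1,1,1,1,1,1,1).

Computing H_k = (kernel of ∂_k) / (image of ∂_{k+1}):

  H_0: rank C_0 − rank ∂_1 = 6 − 5 = 1, and the invariant factors of ∂_1 are all 1, so H_0 = Z.
  H_1: rank ker ∂_1 − rank ∂_2 = (12 − 5) − 7 = 0, and the invariant factors of ∂_2 are all 1, so H_1 = 0.
  H_2: rank ker ∂_2 − rank ∂_3 = (8 − 7) − 0 = 1, and there is no ∂_3, so H_2 = Z.

As a check, the Euler characteristic is 6 − 12 + 8 = 2, which agrees with 1 − 0 + 1 = 2.
(K is a triangulation of the 2-sphere S^2.)

H_0 = Z,  H_1 = 0,  H_2 = Z.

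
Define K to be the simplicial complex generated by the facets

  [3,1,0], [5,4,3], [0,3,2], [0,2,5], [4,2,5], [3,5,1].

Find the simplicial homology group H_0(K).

H_0 = Z.

Order the vertices as 0 < 1 < 2 < 3 < 4 < 5. Listing each simplex with vertices in this order, K has dimension 2 with simplices:

  0-simplices (6): [0], [1], [2], [3], [4], [5]
  1-simplices (12): [0,1], [0,2], [0,3], [0,5], [1,3], [1,5], [2,3], [2,4], [2,5], [3,4], [3,5], [4,5]
  2-simplices (6): [0,1,3], [0,2,3], [0,2,5], [1,3,5], [2,4,5], [3,4,5]

so the chain groups are C_0 ≅ Z^6, C_1 ≅ Z^12, C_2 ≅ Z^6.

The boundary map ∂_1: C_1 → C_0 sends each edge [p,q] (with p < q) to q − p.
As a 6×12 matrix over Z this has rank 5, with invariant factors (1,1,1,1,1).

Boundary ∂_2: C_2 → C_1 acts by ∂[p,q,r] = [q,r] − [p,r] + [p,q]. For instance
  ∂[0,1,3] = [1,3] − [0,3] + [0,1],
  ∂[1,3,5] = [3,5] − [1,5] + [1,3].
As a 12×6 matrix over Z this has rank 6, with invariant factors (1,1,1,1,1,1).

From H_k ≅ ker(∂_k) / im(∂_{k+1}) we obtain:

  H_0: rank C_0 − rank ∂_1 = 6 − 5 = 1, and the invariant factors of ∂_1 are all 1, so H_0 ≅ Z.

(K is a triangulation of the cylinder S^1 x I.)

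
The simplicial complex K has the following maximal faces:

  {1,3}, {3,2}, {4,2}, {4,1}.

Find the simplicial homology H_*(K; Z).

Order the vertices as 1 < 2 < 3 < 4. Listing each simplex with vertices in this order, K has dimension 1 with simplices:

  0-simplices (4): [1], [2], [3], [4]
  1-simplices (4): [1,3], [1,4], [2,3], [2,4]

giving chain groups C_0 ≅ Z^4, C_1 ≅ Z^4.

Boundary ∂_1: C_1 → C_0 maps an edge to its endpoints' difference, ∂[p,q] = q − p.
The 4×4 boundary matrix has rank 3 and Smith normal form diag(1,1,1).

Now H_k = ker ∂_k / im ∂_{k+1}, so:

  H_0: rank C_0 − rank ∂_1 = 4 − 3 = 1, and the invariant factors of ∂_1 are all 1, so H_0 = Z.
  H_1: rank ker ∂_1 − rank ∂_2 = (4 − 3) − 0 = 1, and there is no ∂_2, so H_1 = Z.

H_0 ≅ Z,  H_1 ≅ Z.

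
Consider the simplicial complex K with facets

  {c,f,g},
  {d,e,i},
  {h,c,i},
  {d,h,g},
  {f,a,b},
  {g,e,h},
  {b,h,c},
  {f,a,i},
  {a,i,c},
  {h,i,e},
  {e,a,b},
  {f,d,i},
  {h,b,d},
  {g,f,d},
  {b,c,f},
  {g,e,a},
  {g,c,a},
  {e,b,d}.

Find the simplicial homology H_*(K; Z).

Fix the vertex order a < b < c < d < e < f < g < h < i and write every simplex with vertices in increasing order. Then dim K = 2 and the simplices of K are:

  0-simplices (9): a, b, c, d, e, f, g, h, i
  1-simplices (27): ab, ac, ae, af, ag, ai, bc, bd, be, bf, bh, cf, cg, ch, ci, de, df, dg, dh, di, eg, eh, ei, fg, fi, gh, hi
  2-simplices (18): abe, abf, acg, aci, aeg, afi, bcf, bch, bde, bdh, cfg, chi, dei, dfg, dfi, dgh, egh, ehi

so the chain groups are C_0 ≅ Z^9, C_1 ≅ Z^27, C_2 ≅ Z^18.

∂_1: C_1 → C_0 maps an edge to its endpoints' difference, ∂[p,q] = q − p. For instance
  ∂ac = c − a.
The 9×27 boundary matrix has rank 8 and Smith normal form diag(1,1,1,1,1,1,1,1).

The boundary map ∂_2: C_2 → C_1 maps a triangle to the signed sum of its edges. For instance
  ∂aci = ci − ai + ac,
  ∂chi = hi − ci + ch.
The 27×18 boundary matrix has rank 18 and Smith normal form diag(1,1,1,1,1,1,1,1,1,1,1,1,1,1,1,1,1,2).

Reading off H_k = ker ∂_k / im ∂_{k+1}:

  H_0: rank C_0 − rank ∂_1 = 9 − 8 = 1, and the invariant factors of ∂_1 are all 1, so H_0 = Z.
  H_1: rank ker ∂_1 − rank ∂_2 = (27 − 8) − 18 = 1, and ∂_2 has invariant factor 2 > 1, so H_1 = Z ⊕ Z/2.
  H_2: rank ker ∂_2 − rank ∂_3 = (18 − 18) − 0 = 0, and there is no ∂_3, so H_2 = 0.

(K is a triangulation of the Klein bottle.)

H_0 ≅ Z,  H_1 ≅ Z ⊕ Z/2,  H_2 = 0.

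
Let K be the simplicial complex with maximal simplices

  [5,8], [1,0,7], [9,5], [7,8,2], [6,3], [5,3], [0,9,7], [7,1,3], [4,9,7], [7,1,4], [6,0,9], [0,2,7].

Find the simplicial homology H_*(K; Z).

Fix the vertex order 0 < 1 < 2 < 3 < 4 < 5 < 6 < 7 < 8 < 9 and write every simplex with vertices in increasing order. Then dim K = 2 and the simplices of K are:

  0-simplices (10): [0], [1], [2], [3], [4], [5], [6], [7], [8], [9]
  1-simplices (20): [0,1], [0,2], [0,6], [0,7], [0,9], [1,3], [1,4], [1,7], [2,7], [2,8], [3,5], [3,6], [3,7], [4,7], [4,9], [5,8], [5,9], [6,9], [7,8], [7,9]
  2-simplices (8): [0,1,7], [0,2,7], [0,6,9], [0,7,9], [1,3,7], [1,4,7], [2,7,8], [4,7,9]

giving chain groups C_0 ≅ Z^10, C_1 ≅ Z^20, C_2 ≅ Z^8.

Boundary ∂_1: C_1 → C_0 sends each edge [p,q] (with p < q) to q − p. For instance
  ∂[3,7] = [7] − [3].
As a 10×20 matrix over Z this has rank 9, with invariant factors (1,1,1,1,1,1,1,1,1).

∂_2: C_2 → C_1 maps a triangle to the signed sum of its edges. For instance
  ∂[1,4,7] = [4,7] − [1,7] + [1,4],
  ∂[4,7,9] = [7,9] − [4,9] + [4,7].
This gives a 20×8 integer matrix of rank 8; reducing to Smith normal form yields diagonal entries (1,1,1,1,1,1,1,1).

From H_k ≅ ker(∂_k) / im(∂_{k+1}) we obtain:

  H_0: rank C_0 − rank ∂_1 = 10 − 9 = 1, and the invariant factors of ∂_1 are all 1, so H_0 = Z.
  H_1: rank ker ∂_1 − rank ∂_2 = (20 − 9) − 8 = 3, and the invariant factors of ∂_2 are all 1, so H_1 = Z^3.
  H_2: rank ker ∂_2 − rank ∂_3 = (8 − 8) − 0 = 0, and there is no ∂_3, so H_2 = 0.

H_0 ≅ Z,  H_1 ≅ Z^3,  H_2 = 0.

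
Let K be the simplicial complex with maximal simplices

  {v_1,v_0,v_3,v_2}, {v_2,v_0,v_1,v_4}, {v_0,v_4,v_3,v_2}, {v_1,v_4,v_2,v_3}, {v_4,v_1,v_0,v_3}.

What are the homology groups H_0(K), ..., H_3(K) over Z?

H_0 ≅ Z,  H_1 = 0,  H_2 = 0,  H_3 ≅ Z.

We work with the vertex ordering v_0 < v_1 < v_2 < v_3 < v_4. The simplices of K, each written with vertices in increasing order, are:

  0-simplices (5): [v_0], [v_1], [v_2], [v_3], [v_4]
  1-simplices (10): [v_0,v_1], [v_0,v_2], [v_0,v_3], [v_0,v_4], [v_1,v_2], [v_1,v_3], [v_1,v_4], [v_2,v_3], [v_2,v_4], [v_3,v_4]
  2-simplices (10): [v_0,v_1,v_2], [v_0,v_1,v_3], [v_0,v_1,v_4], [v_0,v_2,v_3], [v_0,v_2,v_4], [v_0,v_3,v_4], [v_1,v_2,v_3], [v_1,v_2,v_4], [v_1,v_3,v_4], [v_2,v_3,v_4]
  3-simplices (5): [v_0,v_1,v_2,v_3], [v_0,v_1,v_2,v_4], [v_0,v_1,v_3,v_4], [v_0,v_2,v_3,v_4], [v_1,v_2,v_3,v_4]

Hence C_0 ≅ Z^5, C_1 ≅ Z^10, C_2 ≅ Z^10, C_3 ≅ Z^5.

Boundary ∂_1: C_1 → C_0 is given by ∂[p,q] = [q] − [p]. For instance
  ∂[v_2,v_4] = [v_4] − [v_2].
The resulting 5×10 matrix has rank 4, and its Smith normal form has invariant factors (1,1,1,1).

Boundary ∂_2: C_2 → C_1 maps a triangle to the signed sum of its edges. For instance
  ∂[v_0,v_2,v_4] = [v_2,v_4] − [v_0,v_4] + [v_0,v_2],
  ∂[v_1,v_3,v_4] = [v_3,v_4] − [v_1,v_4] + [v_1,v_3].
This gives a 10×10 integer matrix of rank 6; reducing to Smith normal form yields diagonal entries (1,1,1,1,1,1).

∂_3: C_3 → C_2 sends each 3-simplex σ to the alternating sum Σ_i (−1)^i (σ with its i-th vertex removed). For instance
  ∂[v_0,v_1,v_2,v_4] = [v_1,v_2,v_4] − [v_0,v_2,v_4] + [v_0,v_1,v_4] − [v_0,v_1,v_2],
  ∂[v_0,v_2,v_3,v_4] = [v_2,v_3,v_4] − [v_0,v_3,v_4] + [v_0,v_2,v_4] − [v_0,v_2,v_3].
As a 10×5 matrix over Z this has rank 4, with invariant factors (1,1,1,1).

Now H_k = ker ∂_k / im ∂_{k+1}, so:

  H_0: rank C_0 − rank ∂_1 = 5 − 4 = 1, and the invariant factors of ∂_1 are all 1, so H_0 ≅ Z.
  H_1: rank ker ∂_1 − rank ∂_2 = (10 − 4) − 6 = 0, and the invariant factors of ∂_2 are all 1, so H_1 ≅ 0.
  H_2: rank ker ∂_2 − rank ∂_3 = (10 − 6) − 4 = 0, and the invariant factors of ∂_3 are all 1, so H_2 ≅ 0.
  H_3: rank ker ∂_3 − rank ∂_4 = (5 − 4) − 0 = 1, and there is no ∂_4, so H_3 ≅ Z.

As a check, the Euler characteristic is 5 − 10 + 10 − 5 = 0, which agrees with 1 − 0 + 0 − 1 = 0.
(K is a triangulation of the 3-sphere S^3.)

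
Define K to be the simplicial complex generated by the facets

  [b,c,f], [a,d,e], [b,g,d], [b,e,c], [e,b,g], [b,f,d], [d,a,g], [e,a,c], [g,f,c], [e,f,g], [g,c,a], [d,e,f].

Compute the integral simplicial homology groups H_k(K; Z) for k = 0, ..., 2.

H_0 = Z,  H_1 = Z/2Z,  H_2 = 0.

We work with the vertex ordering a < b < c < d < e < f < g. The simplices of K, each written with vertices in increasing order, are:

  0-simplices (7): a, b, c, d, e, f, g
  1-simplices (18): ac, ad, ae, ag, bc, bd, be, bf, bg, ce, cf, cg, de, df, dg, ef, eg, fg
  2-simplices (12): ace, acg, ade, adg, bce, bcf, bdf, bdg, beg, cfg, def, efg

so the chain groups are C_0 ≅ Z^7, C_1 ≅ Z^18, C_2 ≅ Z^12.

∂_1: C_1 → C_0 maps an edge to its endpoints' difference, ∂[p,q] = q − p. For instance
  ∂be = e − b.
The 7×18 boundary matrix has rank 6 and Smith normal form diag(1,1,1,1,1,1).

Boundary ∂_2: C_2 → C_1 sends each 2-simplex [p,q,r] to [q,r] − [p,r] + [p,q]. For instance
  ∂ace = ce − ae + ac,
  ∂bdg = dg − bg + bd.
As a 18×12 matrix over Z this has rank 12, with invariant factors (1,1,1,1,1,1,1,1,1,1,1,2).

Now H_k = ker ∂_k / im ∂_{k+1}, so:

  H_0: rank C_0 − rank ∂_1 = 7 − 6 = 1, and the invariant factors of ∂_1 are all 1, so H_0 ≅ Z.
  H_1: rank ker ∂_1 − rank ∂_2 = (18 − 6) − 12 = 0, and ∂_2 has invariant factor 2 > 1, so H_1 ≅ Z/2Z.
  H_2: rank ker ∂_2 − rank ∂_3 = (12 − 12) − 0 = 0, and there is no ∂_3, so H_2 ≅ 0.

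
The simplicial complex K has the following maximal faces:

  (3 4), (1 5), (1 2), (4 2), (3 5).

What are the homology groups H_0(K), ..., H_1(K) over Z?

Order the vertices as 1 < 2 < 3 < 4 < 5. Listing each simplex with vertices in this order, K has dimension 1 with simplices:

  0-simplices (5): [1], [2], [3], [4], [5]
  1-simplices (5): [1,2], [1,5], [2,4], [3,4], [3,5]

Hence C_0 ≅ Z^5, C_1 ≅ Z^5.

Boundary ∂_1: C_1 → C_0 maps an edge to its endpoints' difference, ∂[p,q] = q − p. For instance
  ∂[1,2] = [2] − [1].
The 5×5 boundary matrix has rank 4 and Smith normal form diag(1,1,1,1).

From H_k ≅ ker(∂_k) / im(∂_{k+1}) we obtain:

  H_0: rank C_0 − rank ∂_1 = 5 − 4 = 1, and the invariant factors of ∂_1 are all 1, so H_0 ≅ Z.
  H_1: rank ker ∂_1 − rank ∂_2 = (5 − 4) − 0 = 1, and there is no ∂_2, so H_1 ≅ Z.

(K is a triangulation of the circle S^1.)

H_0 = Z,  H_1 = Z.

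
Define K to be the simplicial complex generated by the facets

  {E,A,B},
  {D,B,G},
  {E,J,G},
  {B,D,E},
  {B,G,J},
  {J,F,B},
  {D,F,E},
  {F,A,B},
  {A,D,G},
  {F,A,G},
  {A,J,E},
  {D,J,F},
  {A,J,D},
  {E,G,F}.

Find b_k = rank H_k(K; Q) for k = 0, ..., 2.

Take the total order A < B < D < E < F < G < J on the vertex set. Then K (dimension 2) consists of the simplices:

  0-simplices (7): A, B, D, E, F, G, J
  1-simplices (21): AB, AD, AE, AF, AG, AJ, BD, BE, BF, BG, BJ, DE, DF, DG, DJ, EF, EG, EJ, FG, FJ, GJ
  2-simplices (14): ABE, ABF, ADG, ADJ, AEJ, AFG, BDE, BDG, BFJ, BGJ, DEF, DFJ, EFG, EGJ

Hence C_0 ≅ Z^7, C_1 ≅ Z^21, C_2 ≅ Z^14.

Boundary ∂_1: C_1 → C_0 is given by ∂[p,q] = [q] − [p]. For instance
  ∂AB = B − A.
This gives a 7×21 integer matrix of rank 6; reducing to Smith normal form yields diagonal entries (1,1,1,1,1,1).

Boundary ∂_2: C_2 → C_1 sends each 2-simplex [p,q,r] to [q,r] − [p,r] + [p,q]. For instance
  ∂DEF = EF − DF + DE,
  ∂BDE = DE − BE + BD.
This gives a 21×14 integer matrix of rank 13; reducing to Smith normal form yields diagonal entries (1,1,1,1,1,1,1,1,1,1,1,1,1).

Reading off H_k = ker ∂_k / im ∂_{k+1}:

  H_0: rank C_0 − rank ∂_1 = 7 − 6 = 1, and the invariant factors of ∂_1 are all 1, so H_0 ≅ Z.
  H_1: rank ker ∂_1 − rank ∂_2 = (21 − 6) − 13 = 2, and the invariant factors of ∂_2 are all 1, so H_1 ≅ Z^2.
  H_2: rank ker ∂_2 − rank ∂_3 = (14 − 13) − 0 = 1, and there is no ∂_3, so H_2 ≅ Z.

As a check, the Euler characteristic is 7 − 21 + 14 = 0, which agrees with 1 − 2 + 1 = 0.
(K is a triangulation of the torus T^2.)

Hence the Betti numbers are b_0 = 1, b_1 = 2, b_2 = 1.

b_0 = 1, b_1 = 2, b_2 = 1.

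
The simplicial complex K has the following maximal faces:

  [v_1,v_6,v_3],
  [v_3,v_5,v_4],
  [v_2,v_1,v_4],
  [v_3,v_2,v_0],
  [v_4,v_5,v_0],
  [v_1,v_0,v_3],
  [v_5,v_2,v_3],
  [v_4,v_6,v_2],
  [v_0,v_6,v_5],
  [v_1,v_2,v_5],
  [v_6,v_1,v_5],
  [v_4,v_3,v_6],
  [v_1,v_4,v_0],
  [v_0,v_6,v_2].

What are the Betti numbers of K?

K has 7 vertices, 21 edges, 14 triangles.
rank ∂_0 = 0, rank ∂_1 = 6 ⇒ b_0 = 7 − 0 − 6 = 1; all invariant factors of ∂_1 are 1 so no torsion. So H_0 ≅ Z.
rank ∂_1 = 6, rank ∂_2 = 13 ⇒ b_1 = 21 − 6 − 13 = 2; all invariant factors of ∂_2 are 1 so no torsion. So H_1 ≅ Z^2.
rank ∂_2 = 13, rank ∂_3 = 0 ⇒ b_2 = 14 − 13 − 0 = 1. So H_2 ≅ Z.

b_0 = 1, b_1 = 2, b_2 = 1.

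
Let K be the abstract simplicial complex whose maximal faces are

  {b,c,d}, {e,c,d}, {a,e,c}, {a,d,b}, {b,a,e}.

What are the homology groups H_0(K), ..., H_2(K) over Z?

Take the total order a < b < c < d < e on the vertex set. Then K (dimension 2) consists of the simplices:

  0-simplices (5): a, b, c, d, e
  1-simplices (10): ab, ac, ad, ae, bc, bd, be, cd, ce, de
  2-simplices (5): abd, abe, ace, bcd, cde

giving chain groups C_0 ≅ Z^5, C_1 ≅ Z^10, C_2 ≅ Z^5.

∂_1: C_1 → C_0 is given by ∂[p,q] = [q] − [p]. For instance
  ∂ae = e − a.
This gives a 5×10 integer matrix of rank 4; reducing to Smith normal form yields diagonal entries (1,1,1,1).

The boundary map ∂_2: C_2 → C_1 sends each 2-simplex [p,q,r] to [q,r] − [p,r] + [p,q]. For instance
  ∂cde = de − ce + cd,
  ∂abd = bd − ad + ab.
The 10×5 boundary matrix has rank 5 and Smith normal form diag(1,1,1,1,1).

From H_k ≅ ker(∂_k) / im(∂_{k+1}) we obtain:

  H_0: rank C_0 − rank ∂_1 = 5 − 4 = 1, and the invariant factors of ∂_1 are all 1, so H_0 ≅ Z.
  H_1: rank ker ∂_1 − rank ∂_2 = (10 − 4) − 5 = 1, and the invariant factors of ∂_2 are all 1, so H_1 ≅ Z.
  H_2: rank ker ∂_2 − rank ∂_3 = (5 − 5) − 0 = 0, and there is no ∂_3, so H_2 ≅ 0.

(K is a triangulation of the Möbius band.)

H_0 = Z,  H_1 = Z,  H_2 = 0.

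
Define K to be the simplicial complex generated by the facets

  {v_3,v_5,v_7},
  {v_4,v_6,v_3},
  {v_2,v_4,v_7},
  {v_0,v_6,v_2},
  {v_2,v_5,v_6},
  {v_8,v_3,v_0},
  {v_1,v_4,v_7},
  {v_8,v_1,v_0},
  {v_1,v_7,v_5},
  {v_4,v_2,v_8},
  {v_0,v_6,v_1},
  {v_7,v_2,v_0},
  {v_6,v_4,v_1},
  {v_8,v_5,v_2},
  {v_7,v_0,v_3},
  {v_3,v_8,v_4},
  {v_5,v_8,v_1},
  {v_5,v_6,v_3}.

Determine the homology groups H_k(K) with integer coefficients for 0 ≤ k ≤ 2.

H_0 = Z,  H_1 = Z^2,  H_2 = Z.

We work with the vertex ordering v_0 < v_1 < v_2 < v_3 < v_4 < v_5 < v_6 < v_7 < v_8. The simplices of K, each written with vertices in increasing order, are:

  0-simplices (9): [v_0], [v_1], [v_2], [v_3], [v_4], [v_5], [v_6], [v_7], [v_8]
  1-simplices (27): (27 of them)
  2-simplices (18): (18 of them)

giving chain groups C_0 ≅ Z^9, C_1 ≅ Z^27, C_2 ≅ Z^18.

∂_1: C_1 → C_0 is given by ∂[p,q] = [q] − [p]. For instance
  ∂[v_3,v_8] = [v_8] − [v_3].
The resulting 9×27 matrix has rank 8, and its Smith normal form has invariant factors (1,1,1,1,1,1,1,1).

The boundary map ∂_2: C_2 → C_1 maps a triangle to the signed sum of its edges. For instance
  ∂[v_1,v_5,v_7] = [v_5,v_7] − [v_1,v_7] + [v_1,v_5],
  ∂[v_3,v_4,v_8] = [v_4,v_8] − [v_3,v_8] + [v_3,v_4].
The 27×18 boundary matrix has rank 17 and Smith normal form diag(1,1,1,1,1,1,1,1,1,1,1,1,1,1,1,1,1).

Now H_k = ker ∂_k / im ∂_{k+1}, so:

  H_0: rank C_0 − rank ∂_1 = 9 − 8 = 1, and the invariant factors of ∂_1 are all 1, so H_0 ≅ Z.
  H_1: rank ker ∂_1 − rank ∂_2 = (27 − 8) − 17 = 2, and the invariant factors of ∂_2 are all 1, so H_1 ≅ Z^2.
  H_2: rank ker ∂_2 − rank ∂_3 = (18 − 17) − 0 = 1, and there is no ∂_3, so H_2 ≅ Z.

(K is a triangulation of the torus T^2.)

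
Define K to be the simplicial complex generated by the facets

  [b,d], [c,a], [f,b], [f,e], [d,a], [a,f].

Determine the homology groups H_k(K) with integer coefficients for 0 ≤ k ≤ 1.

H_0 = Z,  H_1 = Z.

We work with the vertex ordering a < b < c < d < e < f. The simplices of K, each written with vertices in increasing order, are:

  0-simplices (6): a, b, c, d, e, f
  1-simplices (6): ac, ad, af, bd, bf, ef

Hence C_0 ≅ Z^6, C_1 ≅ Z^6.

The boundary map ∂_1: C_1 → C_0 sends each edge [p,q] (with p < q) to q − p.
The resulting 6×6 matrix has rank 5, and its Smith normal form has invariant factors (1,1,1,1,1).

Now H_k = ker ∂_k / im ∂_{k+1}, so:

  H_0: rank C_0 − rank ∂_1 = 6 − 5 = 1, and the invariant factors of ∂_1 are all 1, so H_0 = Z.
  H_1: rank ker ∂_1 − rank ∂_2 = (6 − 5) − 0 = 1, and there is no ∂_2, so H_1 = Z.

As a check, the Euler characteristic is 6 − 6 = 0, which agrees with 1 − 1 = 0.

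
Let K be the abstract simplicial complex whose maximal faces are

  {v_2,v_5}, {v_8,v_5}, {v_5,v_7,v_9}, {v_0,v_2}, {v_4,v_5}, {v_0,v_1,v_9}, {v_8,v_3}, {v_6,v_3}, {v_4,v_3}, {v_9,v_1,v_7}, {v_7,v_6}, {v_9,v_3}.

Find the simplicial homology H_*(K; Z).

H_0 ≅ Z,  H_1 ≅ Z^4,  H_2 = 0.

Take the total order v_0 < v_1 < v_2 < v_3 < v_4 < v_5 < v_6 < v_7 < v_8 < v_9 on the vertex set. Then K (dimension 2) consists of the simplices:

  0-simplices (10): [v_0], [v_1], [v_2], [v_3], [v_4], [v_5], [v_6], [v_7], [v_8], [v_9]
  1-simplices (16): (16 of them)
  2-simplices (3): [v_0,v_1,v_9], [v_1,v_7,v_9], [v_5,v_7,v_9]

so the chain groups are C_0 ≅ Z^10, C_1 ≅ Z^16, C_2 ≅ Z^3.

Boundary ∂_1: C_1 → C_0 sends each edge [p,q] (with p < q) to q − p. For instance
  ∂[v_3,v_9] = [v_9] − [v_3].
As a 10×16 matrix over Z this has rank 9, with invariant factors (1,1,1,1,1,1,1,1,1).

∂_2: C_2 → C_1 maps a triangle to the signed sum of its edges. For instance
  ∂[v_5,v_7,v_9] = [v_7,v_9] − [v_5,v_9] + [v_5,v_7],
  ∂[v_1,v_7,v_9] = [v_7,v_9] − [v_1,v_9] + [v_1,v_7].
The resulting 16×3 matrix has rank 3, and its Smith normal form has invariant factors (1,1,1).

Reading off H_k = ker ∂_k / im ∂_{k+1}:

  H_0: rank C_0 − rank ∂_1 = 10 − 9 = 1, and the invariant factors of ∂_1 are all 1, so H_0 ≅ Z.
  H_1: rank ker ∂_1 − rank ∂_2 = (16 − 9) − 3 = 4, and the invariant factors of ∂_2 are all 1, so H_1 ≅ Z^4.
  H_2: rank ker ∂_2 − rank ∂_3 = (3 − 3) − 0 = 0, and there is no ∂_3, so H_2 ≅ 0.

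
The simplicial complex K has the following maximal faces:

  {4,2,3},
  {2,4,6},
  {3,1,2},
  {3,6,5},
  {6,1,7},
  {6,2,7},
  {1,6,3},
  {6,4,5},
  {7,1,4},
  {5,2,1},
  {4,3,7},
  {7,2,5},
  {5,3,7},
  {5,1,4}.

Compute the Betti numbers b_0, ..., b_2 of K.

Take the total order 1 < 2 < 3 < 4 < 5 < 6 < 7 on the vertex set. Then K (dimension 2) consists of the simplices:

  0-simplices (7): [1], [2], [3], [4], [5], [6], [7]
  1-simplices (21): [1,2], [1,3], [1,4], [1,5], [1,6], [1,7], [2,3], [2,4], [2,5], [2,6], [2,7], [3,4], [3,5], [3,6], [3,7], [4,5], [4,6], [4,7], [5,6], [5,7], [6,7]
  2-simplices (14): [1,2,3], [1,2,5], [1,3,6], [1,4,5], [1,4,7], [1,6,7], [2,3,4], [2,4,6], [2,5,7], [2,6,7], [3,4,7], [3,5,6], [3,5,7], [4,5,6]

giving chain groups C_0 ≅ Z^7, C_1 ≅ Z^21, C_2 ≅ Z^14.

Boundary ∂_1: C_1 → C_0 is given by ∂[p,q] = [q] − [p]. For instance
  ∂[4,7] = [7] − [4].
The 7×21 boundary matrix has rank 6 and Smith normal form diag(1,1,1,1,1,1).

Boundary ∂_2: C_2 → C_1 maps a triangle to the signed sum of its edges. For instance
  ∂[1,6,7] = [6,7] − [1,7] + [1,6],
  ∂[1,2,3] = [2,3] − [1,3] + [1,2].
The resulting 21×14 matrix has rank 13, and its Smith normal form has invariant factors (1,1,1,1,1,1,1,1,1,1,1,1,1).

Reading off H_k = ker ∂_k / im ∂_{k+1}:

  H_0: rank C_0 − rank ∂_1 = 7 − 6 = 1, and the invariant factors of ∂_1 are all 1, so H_0 = Z.
  H_1: rank ker ∂_1 − rank ∂_2 = (21 − 6) − 13 = 2, and the invariant factors of ∂_2 are all 1, so H_1 = Z^2.
  H_2: rank ker ∂_2 − rank ∂_3 = (14 − 13) − 0 = 1, and there is no ∂_3, so H_2 = Z.

As a check, the Euler characteristic is 7 − 21 + 14 = 0, which agrees with 1 − 2 + 1 = 0.

Hence the Betti numbers are b_0 = 1, b_1 = 2, b_2 = 1.

b_0 = 1, b_1 = 2, b_2 = 1.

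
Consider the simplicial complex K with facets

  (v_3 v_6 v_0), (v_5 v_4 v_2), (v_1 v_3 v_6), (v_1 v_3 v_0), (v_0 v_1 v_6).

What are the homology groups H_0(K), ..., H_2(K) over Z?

H_0 = Z^2,  H_1 = 0,  H_2 = Z.

Fix the vertex order v_0 < v_1 < v_2 < v_3 < v_4 < v_5 < v_6 and write every simplex with vertices in increasing order. Then dim K = 2 and the simplices of K are:

  0-simplices (7): [v_0], [v_1], [v_2], [v_3], [v_4], [v_5], [v_6]
  1-simplices (9): [v_0,v_1], [v_0,v_3], [v_0,v_6], [v_1,v_3], [v_1,v_6], [v_2,v_4], [v_2,v_5], [v_3,v_6], [v_4,v_5]
  2-simplices (5): [v_0,v_1,v_3], [v_0,v_1,v_6], [v_0,v_3,v_6], [v_1,v_3,v_6], [v_2,v_4,v_5]

Hence C_0 ≅ Z^7, C_1 ≅ Z^9, C_2 ≅ Z^5.

Boundary ∂_1: C_1 → C_0 is given by ∂[p,q] = [q] − [p]. For instance
  ∂[v_3,v_6] = [v_6] − [v_3].
The 7×9 boundary matrix has rank 5 and Smith normal form diag(1,1,1,1,1).

∂_2: C_2 → C_1 maps a triangle to the signed sum of its edges. For instance
  ∂[v_2,v_4,v_5] = [v_4,v_5] − [v_2,v_5] + [v_2,v_4],
  ∂[v_1,v_3,v_6] = [v_3,v_6] − [v_1,v_6] + [v_1,v_3].
This gives a 9×5 integer matrix of rank 4; reducing to Smith normal form yields diagonal entries (1,1,1,1).

Now H_k = ker ∂_k / im ∂_{k+1}, so:

  H_0: rank C_0 − rank ∂_1 = 7 − 5 = 2, and the invariant factors of ∂_1 are all 1, so H_0 ≅ Z^2.
  H_1: rank ker ∂_1 − rank ∂_2 = (9 − 5) − 4 = 0, and the invariant factors of ∂_2 are all 1, so H_1 ≅ 0.
  H_2: rank ker ∂_2 − rank ∂_3 = (5 − 4) − 0 = 1, and there is no ∂_3, so H_2 ≅ Z.

As a check, the Euler characteristic is 7 − 9 + 5 = 3, which agrees with 2 − 0 + 1 = 3.
(K is a triangulation of the disjoint union of the 2-simplex and the 2-sphere S^2.)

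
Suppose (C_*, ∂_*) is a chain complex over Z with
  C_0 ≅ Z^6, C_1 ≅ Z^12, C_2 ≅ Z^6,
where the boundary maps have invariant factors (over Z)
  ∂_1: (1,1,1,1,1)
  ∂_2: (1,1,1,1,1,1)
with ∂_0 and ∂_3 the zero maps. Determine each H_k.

H_0 = Z,  H_1 = Z,  H_2 = 0.

H_0: b_0 = 6 − 0 − 5 = 1; torsion from ∂_1 factors > 1: none. So H_0 = Z.
H_1: b_1 = 12 − 5 − 6 = 1; torsion from ∂_2 factors > 1: none. So H_1 = Z.
H_2: b_2 = 6 − 6 − 0 = 0; torsion from ∂_3 factors > 1: none. So H_2 = 0.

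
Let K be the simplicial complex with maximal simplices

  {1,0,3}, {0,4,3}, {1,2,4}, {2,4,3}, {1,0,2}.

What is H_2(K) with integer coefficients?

Order the vertices as 0 < 1 < 2 < 3 < 4. Listing each simplex with vertices in this order, K has dimension 2 with simplices:

  0-simplices (5): [0], [1], [2], [3], [4]
  1-simplices (10): [0,1], [0,2], [0,3], [0,4], [1,2], [1,3], [1,4], [2,3], [2,4], [3,4]
  2-simplices (5): [0,1,2], [0,1,3], [0,3,4], [1,2,4], [2,3,4]

giving chain groups C_0 ≅ Z^5, C_1 ≅ Z^10, C_2 ≅ Z^5.

The boundary map ∂_1: C_1 → C_0 maps an edge to its endpoints' difference, ∂[p,q] = q − p.
The 5×10 boundary matrix has rank 4 and Smith normal form diag(1,1,1,1).

∂_2: C_2 → C_1 sends each 2-simplex [p,q,r] to [q,r] − [p,r] + [p,q]. For instance
  ∂[0,1,2] = [1,2] − [0,2] + [0,1],
  ∂[0,3,4] = [3,4] − [0,4] + [0,3].
As a 10×5 matrix over Z this has rank 5, with invariant factors (1,1,1,1,1).

Computing H_k = (kernel of ∂_k) / (image of ∂_{k+1}):

  H_2: rank ker ∂_2 − rank ∂_3 = (5 − 5) − 0 = 0, and there is no ∂_3, so H_2 ≅ 0.

H_2 = 0.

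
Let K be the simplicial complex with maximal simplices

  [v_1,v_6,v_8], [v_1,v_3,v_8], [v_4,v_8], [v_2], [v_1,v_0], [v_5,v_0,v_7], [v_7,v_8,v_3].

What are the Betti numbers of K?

b_0 = 2, b_1 = 1, b_2 = 0.

K has 9 vertices, 12 edges, 4 triangles.
rank ∂_0 = 0, rank ∂_1 = 7 ⇒ b_0 = 9 − 0 − 7 = 2; all invariant factors of ∂_1 are 1 so no torsion. So H_0 ≅ Z^2.
rank ∂_1 = 7, rank ∂_2 = 4 ⇒ b_1 = 12 − 7 − 4 = 1; all invariant factors of ∂_2 are 1 so no torsion. So H_1 ≅ Z.
rank ∂_2 = 4, rank ∂_3 = 0 ⇒ b_2 = 4 − 4 − 0 = 0. So H_2 ≅ 0.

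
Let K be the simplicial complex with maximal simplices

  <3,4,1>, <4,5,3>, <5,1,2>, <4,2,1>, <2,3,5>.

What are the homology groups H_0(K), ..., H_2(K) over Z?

K has 5 vertices, 10 edges, 5 triangles.
rank ∂_0 = 0, rank ∂_1 = 4 ⇒ b_0 = 5 − 0 − 4 = 1; all invariant factors of ∂_1 are 1 so no torsion. So H_0 ≅ Z.
rank ∂_1 = 4, rank ∂_2 = 5 ⇒ b_1 = 10 − 4 − 5 = 1; all invariant factors of ∂_2 are 1 so no torsion. So H_1 ≅ Z.
rank ∂_2 = 5, rank ∂_3 = 0 ⇒ b_2 = 5 − 5 − 0 = 0. So H_2 ≅ 0.

H_0 ≅ Z,  H_1 ≅ Z,  H_2 = 0.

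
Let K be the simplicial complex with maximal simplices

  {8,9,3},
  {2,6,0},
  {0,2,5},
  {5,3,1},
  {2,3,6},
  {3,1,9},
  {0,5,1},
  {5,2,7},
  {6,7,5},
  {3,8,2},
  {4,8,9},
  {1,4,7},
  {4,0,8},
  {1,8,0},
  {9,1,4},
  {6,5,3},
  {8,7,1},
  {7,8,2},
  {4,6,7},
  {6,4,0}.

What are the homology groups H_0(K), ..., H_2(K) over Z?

H_0 ≅ Z,  H_1 ≅ Z ⊕ Z/2,  H_2 = 0.

Take the total order 0 < 1 < 2 < 3 < 4 < 5 < 6 < 7 < 8 < 9 on the vertex set. Then K (dimension 2) consists of the simplices:

  0-simplices (10): [0], [1], [2], [3], [4], [5], [6], [7], [8], [9]
  1-simplices (30): (30 of them)
  2-simplices (20): (20 of them)

so the chain groups are C_0 ≅ Z^10, C_1 ≅ Z^30, C_2 ≅ Z^20.

∂_1: C_1 → C_0 sends each edge [p,q] (with p < q) to q − p. For instance
  ∂[0,6] = [6] − [0].
As a 10×30 matrix over Z this has rank 9, with invariant factors (1,1,1,1,1,1,1,1,1).

Boundary ∂_2: C_2 → C_1 acts by ∂[p,q,r] = [q,r] − [p,r] + [p,q]. For instance
  ∂[2,3,8] = [3,8] − [2,8] + [2,3],
  ∂[3,8,9] = [8,9] − [3,9] + [3,8].
This gives a 30×20 integer matrix of rank 20; reducing to Smith normal form yields diagonal entries (1,1,1,1,1,1,1,1,1,1,1,1,1,1,1,1,1,1,1,2).

Reading off H_k = ker ∂_k / im ∂_{k+1}:

  H_0: rank C_0 − rank ∂_1 = 10 − 9 = 1, and the invariant factors of ∂_1 are all 1, so H_0 = Z.
  H_1: rank ker ∂_1 − rank ∂_2 = (30 − 9) − 20 = 1, and ∂_2 has invariant factor 2 > 1, so H_1 = Z ⊕ Z/2.
  H_2: rank ker ∂_2 − rank ∂_3 = (20 − 20) − 0 = 0, and there is no ∂_3, so H_2 = 0.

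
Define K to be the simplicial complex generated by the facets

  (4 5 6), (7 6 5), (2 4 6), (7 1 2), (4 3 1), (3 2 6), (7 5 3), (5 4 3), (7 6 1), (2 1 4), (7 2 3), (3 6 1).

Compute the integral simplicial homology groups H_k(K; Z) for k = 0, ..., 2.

Fix the vertex order 1 < 2 < 3 < 4 < 5 < 6 < 7 and write every simplex with vertices in increasing order. Then dim K = 2 and the simplices of K are:

  0-simplices (7): [1], [2], [3], [4], [5], [6], [7]
  1-simplices (18): [1,2], [1,3], [1,4], [1,6], [1,7], [2,3], [2,4], [2,6], [2,7], [3,4], [3,5], [3,6], [3,7], [4,5], [4,6], [5,6], [5,7], [6,7]
  2-simplices (12): [1,2,4], [1,2,7], [1,3,4], [1,3,6], [1,6,7], [2,3,6], [2,3,7], [2,4,6], [3,4,5], [3,5,7], [4,5,6], [5,6,7]

Hence C_0 ≅ Z^7, C_1 ≅ Z^18, C_2 ≅ Z^12.

Boundary ∂_1: C_1 → C_0 maps an edge to its endpoints' difference, ∂[p,q] = q − p. For instance
  ∂[2,7] = [7] − [2].
The resulting 7×18 matrix has rank 6, and its Smith normal form has invariant factors (1,1,1,1,1,1).

Boundary ∂_2: C_2 → C_1 acts by ∂[p,q,r] = [q,r] − [p,r] + [p,q]. For instance
  ∂[5,6,7] = [6,7] − [5,7] + [5,6],
  ∂[2,4,6] = [4,6] − [2,6] + [2,4].
This gives a 18×12 integer matrix of rank 12; reducing to Smith normal form yields diagonal entries (1,1,1,1,1,1,1,1,1,1,1,2).

Reading off H_k = ker ∂_k / im ∂_{k+1}:

  H_0: rank C_0 − rank ∂_1 = 7 − 6 = 1, and the invariant factors of ∂_1 are all 1, so H_0 = Z.
  H_1: rank ker ∂_1 − rank ∂_2 = (18 − 6) − 12 = 0, and ∂_2 has invariant factor 2 > 1, so H_1 = Z/2Z.
  H_2: rank ker ∂_2 − rank ∂_3 = (12 − 12) − 0 = 0, and there is no ∂_3, so H_2 = 0.

As a check, the Euler characteristic is 7 − 18 + 12 = 1, which agrees with 1 − 0 + 0 = 1.
(K is a triangulation of the real projective plane RP^2.)

H_0 = Z,  H_1 = Z/2Z,  H_2 = 0.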